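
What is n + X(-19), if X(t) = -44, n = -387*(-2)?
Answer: 730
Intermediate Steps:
n = 774
n + X(-19) = 774 - 44 = 730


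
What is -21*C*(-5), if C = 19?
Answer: 1995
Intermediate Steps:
-21*C*(-5) = -21*19*(-5) = -399*(-5) = 1995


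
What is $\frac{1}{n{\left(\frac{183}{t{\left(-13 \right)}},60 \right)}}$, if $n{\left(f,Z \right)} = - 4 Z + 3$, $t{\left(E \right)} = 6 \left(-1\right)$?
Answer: $- \frac{1}{237} \approx -0.0042194$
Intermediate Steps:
$t{\left(E \right)} = -6$
$n{\left(f,Z \right)} = 3 - 4 Z$
$\frac{1}{n{\left(\frac{183}{t{\left(-13 \right)}},60 \right)}} = \frac{1}{3 - 240} = \frac{1}{-237} = - \frac{1}{237}$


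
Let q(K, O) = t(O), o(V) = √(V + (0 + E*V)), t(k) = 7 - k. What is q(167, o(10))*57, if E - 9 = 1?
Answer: 399 - 57*√110 ≈ -198.82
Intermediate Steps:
E = 10 (E = 9 + 1 = 10)
o(V) = √11*√V (o(V) = √(V + (0 + 10*V)) = √(V + 10*V) = √(11*V) = √11*√V)
q(K, O) = 7 - O
q(167, o(10))*57 = (7 - √11*√10)*57 = (7 - √110)*57 = 399 - 57*√110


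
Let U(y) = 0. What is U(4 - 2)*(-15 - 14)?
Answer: 0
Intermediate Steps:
U(4 - 2)*(-15 - 14) = 0*(-15 - 14) = 0*(-29) = 0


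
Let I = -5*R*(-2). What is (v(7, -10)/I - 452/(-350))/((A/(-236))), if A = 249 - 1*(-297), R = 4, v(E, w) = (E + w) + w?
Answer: -26609/63700 ≈ -0.41772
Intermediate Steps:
v(E, w) = E + 2*w
A = 546 (A = 249 + 297 = 546)
I = 40 (I = -5*4*(-2) = -20*(-2) = 40)
(v(7, -10)/I - 452/(-350))/((A/(-236))) = ((7 + 2*(-10))/40 - 452/(-350))/((546/(-236))) = ((7 - 20)*(1/40) - 452*(-1/350))/((546*(-1/236))) = (-13*1/40 + 226/175)/(-273/118) = (-13/40 + 226/175)*(-118/273) = (1353/1400)*(-118/273) = -26609/63700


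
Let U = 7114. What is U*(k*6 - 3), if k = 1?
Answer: 21342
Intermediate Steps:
U*(k*6 - 3) = 7114*(1*6 - 3) = 7114*(6 - 3) = 7114*3 = 21342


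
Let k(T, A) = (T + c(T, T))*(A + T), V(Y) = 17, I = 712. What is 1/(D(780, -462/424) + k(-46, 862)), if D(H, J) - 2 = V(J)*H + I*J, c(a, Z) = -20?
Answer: -53/2192600 ≈ -2.4172e-5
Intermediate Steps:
k(T, A) = (-20 + T)*(A + T) (k(T, A) = (T - 20)*(A + T) = (-20 + T)*(A + T))
D(H, J) = 2 + 17*H + 712*J (D(H, J) = 2 + (17*H + 712*J) = 2 + 17*H + 712*J)
1/(D(780, -462/424) + k(-46, 862)) = 1/((2 + 17*780 + 712*(-462/424)) + ((-46)² - 20*862 - 20*(-46) + 862*(-46))) = 1/((2 + 13260 + 712*(-462*1/424)) + (2116 - 17240 + 920 - 39652)) = 1/((2 + 13260 + 712*(-231/212)) - 53856) = 1/((2 + 13260 - 41118/53) - 53856) = 1/(661768/53 - 53856) = 1/(-2192600/53) = -53/2192600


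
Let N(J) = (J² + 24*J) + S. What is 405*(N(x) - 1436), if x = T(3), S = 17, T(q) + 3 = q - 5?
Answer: -613170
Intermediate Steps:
T(q) = -8 + q (T(q) = -3 + (q - 5) = -3 + (-5 + q) = -8 + q)
x = -5 (x = -8 + 3 = -5)
N(J) = 17 + J² + 24*J (N(J) = (J² + 24*J) + 17 = 17 + J² + 24*J)
405*(N(x) - 1436) = 405*((17 + (-5)² + 24*(-5)) - 1436) = 405*((17 + 25 - 120) - 1436) = 405*(-78 - 1436) = 405*(-1514) = -613170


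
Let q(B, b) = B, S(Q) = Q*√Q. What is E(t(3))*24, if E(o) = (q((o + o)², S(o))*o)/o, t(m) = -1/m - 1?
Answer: 512/3 ≈ 170.67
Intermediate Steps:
S(Q) = Q^(3/2)
t(m) = -1 - 1/m
E(o) = 4*o² (E(o) = ((o + o)²*o)/o = ((2*o)²*o)/o = ((4*o²)*o)/o = (4*o³)/o = 4*o²)
E(t(3))*24 = (4*((-1 - 1*3)/3)²)*24 = (4*((-1 - 3)/3)²)*24 = (4*((⅓)*(-4))²)*24 = (4*(-4/3)²)*24 = (4*(16/9))*24 = (64/9)*24 = 512/3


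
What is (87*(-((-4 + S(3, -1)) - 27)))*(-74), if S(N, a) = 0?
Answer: -199578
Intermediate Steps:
(87*(-((-4 + S(3, -1)) - 27)))*(-74) = (87*(-((-4 + 0) - 27)))*(-74) = (87*(-(-4 - 27)))*(-74) = (87*(-1*(-31)))*(-74) = (87*31)*(-74) = 2697*(-74) = -199578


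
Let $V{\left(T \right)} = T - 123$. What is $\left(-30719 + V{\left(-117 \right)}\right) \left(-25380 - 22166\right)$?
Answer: $1471976614$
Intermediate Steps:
$V{\left(T \right)} = -123 + T$
$\left(-30719 + V{\left(-117 \right)}\right) \left(-25380 - 22166\right) = \left(-30719 - 240\right) \left(-25380 - 22166\right) = \left(-30719 - 240\right) \left(-47546\right) = \left(-30959\right) \left(-47546\right) = 1471976614$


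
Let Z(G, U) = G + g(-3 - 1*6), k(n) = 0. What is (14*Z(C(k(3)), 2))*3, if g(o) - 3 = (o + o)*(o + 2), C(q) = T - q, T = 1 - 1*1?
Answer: 5418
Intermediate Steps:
T = 0 (T = 1 - 1 = 0)
C(q) = -q (C(q) = 0 - q = -q)
g(o) = 3 + 2*o*(2 + o) (g(o) = 3 + (o + o)*(o + 2) = 3 + (2*o)*(2 + o) = 3 + 2*o*(2 + o))
Z(G, U) = 129 + G (Z(G, U) = G + (3 + 2*(-3 - 1*6)² + 4*(-3 - 1*6)) = G + (3 + 2*(-3 - 6)² + 4*(-3 - 6)) = G + (3 + 2*(-9)² + 4*(-9)) = G + (3 + 2*81 - 36) = G + (3 + 162 - 36) = G + 129 = 129 + G)
(14*Z(C(k(3)), 2))*3 = (14*(129 - 1*0))*3 = (14*(129 + 0))*3 = (14*129)*3 = 1806*3 = 5418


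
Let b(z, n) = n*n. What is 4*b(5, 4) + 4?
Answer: 68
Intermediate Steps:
b(z, n) = n²
4*b(5, 4) + 4 = 4*4² + 4 = 4*16 + 4 = 64 + 4 = 68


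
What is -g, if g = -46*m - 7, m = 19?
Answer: 881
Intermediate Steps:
g = -881 (g = -46*19 - 7 = -874 - 7 = -881)
-g = -1*(-881) = 881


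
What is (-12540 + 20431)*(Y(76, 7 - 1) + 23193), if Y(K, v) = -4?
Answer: 182984399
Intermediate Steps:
(-12540 + 20431)*(Y(76, 7 - 1) + 23193) = (-12540 + 20431)*(-4 + 23193) = 7891*23189 = 182984399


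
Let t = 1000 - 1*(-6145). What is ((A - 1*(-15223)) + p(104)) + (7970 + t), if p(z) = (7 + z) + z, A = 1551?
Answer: 32104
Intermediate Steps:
p(z) = 7 + 2*z
t = 7145 (t = 1000 + 6145 = 7145)
((A - 1*(-15223)) + p(104)) + (7970 + t) = ((1551 - 1*(-15223)) + (7 + 2*104)) + (7970 + 7145) = ((1551 + 15223) + (7 + 208)) + 15115 = (16774 + 215) + 15115 = 16989 + 15115 = 32104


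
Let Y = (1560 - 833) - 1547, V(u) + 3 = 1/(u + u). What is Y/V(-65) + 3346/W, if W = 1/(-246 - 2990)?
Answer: -4233506896/391 ≈ -1.0827e+7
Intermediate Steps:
V(u) = -3 + 1/(2*u) (V(u) = -3 + 1/(u + u) = -3 + 1/(2*u))
Y = -820 (Y = 727 - 1547 = -820)
W = -1/3236 (W = 1/(-3236) = -1/3236 ≈ -0.00030902)
Y/V(-65) + 3346/W = -820/(-3 + (1/2)/(-65)) + 3346/(-1/3236) = -820/(-3 + (1/2)*(-1/65)) + 3346*(-3236) = -820/(-3 - 1/130) - 10827656 = -820/(-391/130) - 10827656 = -820*(-130/391) - 10827656 = 106600/391 - 10827656 = -4233506896/391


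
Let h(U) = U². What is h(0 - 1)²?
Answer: 1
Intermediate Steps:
h(0 - 1)² = ((0 - 1)²)² = ((-1)²)² = 1² = 1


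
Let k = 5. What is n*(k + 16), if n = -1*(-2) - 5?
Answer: -63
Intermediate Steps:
n = -3 (n = 2 - 5 = -3)
n*(k + 16) = -3*(5 + 16) = -3*21 = -63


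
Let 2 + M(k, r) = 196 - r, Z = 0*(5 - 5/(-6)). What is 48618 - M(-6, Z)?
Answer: 48424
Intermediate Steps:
Z = 0 (Z = 0*(5 - 5*(-⅙)) = 0*(5 + ⅚) = 0*(35/6) = 0)
M(k, r) = 194 - r (M(k, r) = -2 + (196 - r) = 194 - r)
48618 - M(-6, Z) = 48618 - (194 - 1*0) = 48618 - (194 + 0) = 48618 - 1*194 = 48618 - 194 = 48424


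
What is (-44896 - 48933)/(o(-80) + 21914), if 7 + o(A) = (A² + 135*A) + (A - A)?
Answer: -93829/17507 ≈ -5.3595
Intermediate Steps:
o(A) = -7 + A² + 135*A (o(A) = -7 + ((A² + 135*A) + (A - A)) = -7 + ((A² + 135*A) + 0) = -7 + (A² + 135*A) = -7 + A² + 135*A)
(-44896 - 48933)/(o(-80) + 21914) = (-44896 - 48933)/((-7 + (-80)² + 135*(-80)) + 21914) = -93829/((-7 + 6400 - 10800) + 21914) = -93829/(-4407 + 21914) = -93829/17507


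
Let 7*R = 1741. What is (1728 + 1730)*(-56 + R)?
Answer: 666406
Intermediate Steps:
R = 1741/7 (R = (⅐)*1741 = 1741/7 ≈ 248.71)
(1728 + 1730)*(-56 + R) = (1728 + 1730)*(-56 + 1741/7) = 3458*(1349/7) = 666406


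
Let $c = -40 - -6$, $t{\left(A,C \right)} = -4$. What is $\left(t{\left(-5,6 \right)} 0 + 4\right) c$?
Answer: $-136$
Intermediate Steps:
$c = -34$ ($c = -40 + 6 = -34$)
$\left(t{\left(-5,6 \right)} 0 + 4\right) c = \left(\left(-4\right) 0 + 4\right) \left(-34\right) = \left(0 + 4\right) \left(-34\right) = 4 \left(-34\right) = -136$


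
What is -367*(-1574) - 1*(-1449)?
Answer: 579107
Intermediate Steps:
-367*(-1574) - 1*(-1449) = 577658 + 1449 = 579107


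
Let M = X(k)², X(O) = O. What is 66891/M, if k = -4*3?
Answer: 22297/48 ≈ 464.52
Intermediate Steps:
k = -12
M = 144 (M = (-12)² = 144)
66891/M = 66891/144 = 66891*(1/144) = 22297/48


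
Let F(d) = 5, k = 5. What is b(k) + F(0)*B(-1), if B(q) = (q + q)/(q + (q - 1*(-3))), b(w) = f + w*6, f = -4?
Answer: 16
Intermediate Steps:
b(w) = -4 + 6*w (b(w) = -4 + w*6 = -4 + 6*w)
B(q) = 2*q/(3 + 2*q) (B(q) = (2*q)/(q + (q + 3)) = (2*q)/(q + (3 + q)) = (2*q)/(3 + 2*q) = 2*q/(3 + 2*q))
b(k) + F(0)*B(-1) = (-4 + 6*5) + 5*(2*(-1)/(3 + 2*(-1))) = (-4 + 30) + 5*(2*(-1)/(3 - 2)) = 26 + 5*(2*(-1)/1) = 26 + 5*(2*(-1)*1) = 26 + 5*(-2) = 26 - 10 = 16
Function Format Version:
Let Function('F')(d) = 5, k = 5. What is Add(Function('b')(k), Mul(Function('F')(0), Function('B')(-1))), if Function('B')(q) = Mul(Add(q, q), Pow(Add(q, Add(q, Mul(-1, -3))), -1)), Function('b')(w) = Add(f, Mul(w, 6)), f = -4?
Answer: 16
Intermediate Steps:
Function('b')(w) = Add(-4, Mul(6, w)) (Function('b')(w) = Add(-4, Mul(w, 6)) = Add(-4, Mul(6, w)))
Function('B')(q) = Mul(2, q, Pow(Add(3, Mul(2, q)), -1)) (Function('B')(q) = Mul(Mul(2, q), Pow(Add(q, Add(q, 3)), -1)) = Mul(Mul(2, q), Pow(Add(q, Add(3, q)), -1)) = Mul(Mul(2, q), Pow(Add(3, Mul(2, q)), -1)) = Mul(2, q, Pow(Add(3, Mul(2, q)), -1)))
Add(Function('b')(k), Mul(Function('F')(0), Function('B')(-1))) = Add(Add(-4, Mul(6, 5)), Mul(5, Mul(2, -1, Pow(Add(3, Mul(2, -1)), -1)))) = Add(Add(-4, 30), Mul(5, Mul(2, -1, Pow(Add(3, -2), -1)))) = Add(26, Mul(5, Mul(2, -1, Pow(1, -1)))) = Add(26, Mul(5, Mul(2, -1, 1))) = Add(26, Mul(5, -2)) = Add(26, -10) = 16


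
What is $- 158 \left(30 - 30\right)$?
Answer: $0$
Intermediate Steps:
$- 158 \left(30 - 30\right) = \left(-158\right) 0 = 0$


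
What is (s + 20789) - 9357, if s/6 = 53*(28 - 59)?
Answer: 1574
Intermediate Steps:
s = -9858 (s = 6*(53*(28 - 59)) = 6*(53*(-31)) = 6*(-1643) = -9858)
(s + 20789) - 9357 = (-9858 + 20789) - 9357 = 10931 - 9357 = 1574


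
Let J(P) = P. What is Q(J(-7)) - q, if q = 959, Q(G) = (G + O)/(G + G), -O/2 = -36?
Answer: -13491/14 ≈ -963.64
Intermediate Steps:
O = 72 (O = -2*(-36) = 72)
Q(G) = (72 + G)/(2*G) (Q(G) = (G + 72)/(G + G) = (72 + G)/((2*G)) = (72 + G)*(1/(2*G)) = (72 + G)/(2*G))
Q(J(-7)) - q = (½)*(72 - 7)/(-7) - 1*959 = (½)*(-⅐)*65 - 959 = -65/14 - 959 = -13491/14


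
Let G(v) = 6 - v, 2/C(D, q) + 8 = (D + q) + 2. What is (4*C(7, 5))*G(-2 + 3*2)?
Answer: 8/3 ≈ 2.6667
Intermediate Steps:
C(D, q) = 2/(-6 + D + q) (C(D, q) = 2/(-8 + ((D + q) + 2)) = 2/(-8 + (2 + D + q)) = 2/(-6 + D + q))
(4*C(7, 5))*G(-2 + 3*2) = (4*(2/(-6 + 7 + 5)))*(6 - (-2 + 3*2)) = (4*(2/6))*(6 - (-2 + 6)) = (4*(2*(⅙)))*(6 - 1*4) = (4*(⅓))*(6 - 4) = (4/3)*2 = 8/3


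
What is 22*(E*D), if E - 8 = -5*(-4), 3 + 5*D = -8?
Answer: -6776/5 ≈ -1355.2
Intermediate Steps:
D = -11/5 (D = -3/5 + (1/5)*(-8) = -3/5 - 8/5 = -11/5 ≈ -2.2000)
E = 28 (E = 8 - 5*(-4) = 8 + 20 = 28)
22*(E*D) = 22*(28*(-11/5)) = 22*(-308/5) = -6776/5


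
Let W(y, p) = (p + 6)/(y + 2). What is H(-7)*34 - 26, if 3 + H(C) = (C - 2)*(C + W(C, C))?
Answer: 9764/5 ≈ 1952.8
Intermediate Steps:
W(y, p) = (6 + p)/(2 + y)
H(C) = -3 + (-2 + C)*(C + (6 + C)/(2 + C)) (H(C) = -3 + (C - 2)*(C + (6 + C)/(2 + C)) = -3 + (-2 + C)*(C + (6 + C)/(2 + C)))
H(-7)*34 - 26 = ((-18 + (-7)² + (-7)³ - 3*(-7))/(2 - 7))*34 - 26 = ((-18 + 49 - 343 + 21)/(-5))*34 - 26 = -⅕*(-291)*34 - 26 = (291/5)*34 - 26 = 9894/5 - 26 = 9764/5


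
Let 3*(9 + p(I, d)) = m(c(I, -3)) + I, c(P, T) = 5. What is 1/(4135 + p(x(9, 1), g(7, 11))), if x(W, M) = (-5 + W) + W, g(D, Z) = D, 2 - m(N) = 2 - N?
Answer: 1/4132 ≈ 0.00024201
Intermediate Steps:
m(N) = N (m(N) = 2 - (2 - N) = 2 + (-2 + N) = N)
x(W, M) = -5 + 2*W
p(I, d) = -22/3 + I/3 (p(I, d) = -9 + (5 + I)/3 = -9 + (5/3 + I/3) = -22/3 + I/3)
1/(4135 + p(x(9, 1), g(7, 11))) = 1/(4135 + (-22/3 + (-5 + 2*9)/3)) = 1/(4135 + (-22/3 + (-5 + 18)/3)) = 1/(4135 + (-22/3 + (1/3)*13)) = 1/(4135 + (-22/3 + 13/3)) = 1/(4135 - 3) = 1/4132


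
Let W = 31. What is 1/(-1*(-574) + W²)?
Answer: 1/1535 ≈ 0.00065147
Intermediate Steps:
1/(-1*(-574) + W²) = 1/(-1*(-574) + 31²) = 1/(574 + 961) = 1/1535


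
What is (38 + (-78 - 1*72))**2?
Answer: 12544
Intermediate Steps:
(38 + (-78 - 1*72))**2 = (38 + (-78 - 72))**2 = (38 - 150)**2 = (-112)**2 = 12544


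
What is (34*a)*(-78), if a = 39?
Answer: -103428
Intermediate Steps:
(34*a)*(-78) = (34*39)*(-78) = 1326*(-78) = -103428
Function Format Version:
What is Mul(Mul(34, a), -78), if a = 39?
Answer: -103428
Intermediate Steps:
Mul(Mul(34, a), -78) = Mul(Mul(34, 39), -78) = Mul(1326, -78) = -103428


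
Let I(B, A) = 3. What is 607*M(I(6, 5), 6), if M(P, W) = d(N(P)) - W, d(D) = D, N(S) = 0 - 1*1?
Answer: -4249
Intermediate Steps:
N(S) = -1 (N(S) = 0 - 1 = -1)
M(P, W) = -1 - W
607*M(I(6, 5), 6) = 607*(-1 - 1*6) = 607*(-1 - 6) = 607*(-7) = -4249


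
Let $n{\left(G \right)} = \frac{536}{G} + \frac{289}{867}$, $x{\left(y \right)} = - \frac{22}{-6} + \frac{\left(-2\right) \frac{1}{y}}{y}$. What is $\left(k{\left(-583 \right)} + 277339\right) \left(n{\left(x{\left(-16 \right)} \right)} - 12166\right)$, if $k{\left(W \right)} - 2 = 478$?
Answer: $- \frac{14074536406847}{4215} \approx -3.3392 \cdot 10^{9}$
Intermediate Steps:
$k{\left(W \right)} = 480$ ($k{\left(W \right)} = 2 + 478 = 480$)
$x{\left(y \right)} = \frac{11}{3} - \frac{2}{y^{2}}$ ($x{\left(y \right)} = \left(-22\right) \left(- \frac{1}{6}\right) - \frac{2}{y^{2}} = \frac{11}{3} - \frac{2}{y^{2}}$)
$n{\left(G \right)} = \frac{1}{3} + \frac{536}{G}$ ($n{\left(G \right)} = \frac{536}{G} + 289 \cdot \frac{1}{867} = \frac{536}{G} + \frac{1}{3} = \frac{1}{3} + \frac{536}{G}$)
$\left(k{\left(-583 \right)} + 277339\right) \left(n{\left(x{\left(-16 \right)} \right)} - 12166\right) = \left(480 + 277339\right) \left(\frac{1608 + \left(\frac{11}{3} - \frac{2}{256}\right)}{3 \left(\frac{11}{3} - \frac{2}{256}\right)} - 12166\right) = 277819 \left(\frac{1608 + \left(\frac{11}{3} - \frac{1}{128}\right)}{3 \left(\frac{11}{3} - \frac{1}{128}\right)} - 12166\right) = 277819 \left(\frac{1608 + \frac{1405}{384}}{3 \cdot \frac{1405}{384}} - 12166\right) = 277819 \left(\frac{1}{3} \cdot \frac{384}{1405} \cdot \frac{618877}{384} - 12166\right) = 277819 \left(\frac{618877}{4215} - 12166\right) = 277819 \left(- \frac{50660813}{4215}\right) = - \frac{14074536406847}{4215}$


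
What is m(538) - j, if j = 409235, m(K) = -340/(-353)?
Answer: -144459615/353 ≈ -4.0923e+5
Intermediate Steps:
m(K) = 340/353 (m(K) = -340*(-1/353) = 340/353)
m(538) - j = 340/353 - 1*409235 = 340/353 - 409235 = -144459615/353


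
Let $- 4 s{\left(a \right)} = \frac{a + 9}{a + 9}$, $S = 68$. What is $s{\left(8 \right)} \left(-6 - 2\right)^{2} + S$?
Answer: $52$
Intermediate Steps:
$s{\left(a \right)} = - \frac{1}{4}$ ($s{\left(a \right)} = - \frac{\left(a + 9\right) \frac{1}{a + 9}}{4} = - \frac{\left(9 + a\right) \frac{1}{9 + a}}{4} = \left(- \frac{1}{4}\right) 1 = - \frac{1}{4}$)
$s{\left(8 \right)} \left(-6 - 2\right)^{2} + S = - \frac{\left(-6 - 2\right)^{2}}{4} + 68 = - \frac{\left(-8\right)^{2}}{4} + 68 = \left(- \frac{1}{4}\right) 64 + 68 = -16 + 68 = 52$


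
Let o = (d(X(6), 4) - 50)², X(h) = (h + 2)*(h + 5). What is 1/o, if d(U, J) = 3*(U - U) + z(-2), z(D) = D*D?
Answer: 1/2116 ≈ 0.00047259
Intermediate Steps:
z(D) = D²
X(h) = (2 + h)*(5 + h)
d(U, J) = 4 (d(U, J) = 3*(U - U) + (-2)² = 3*0 + 4 = 0 + 4 = 4)
o = 2116 (o = (4 - 50)² = (-46)² = 2116)
1/o = 1/2116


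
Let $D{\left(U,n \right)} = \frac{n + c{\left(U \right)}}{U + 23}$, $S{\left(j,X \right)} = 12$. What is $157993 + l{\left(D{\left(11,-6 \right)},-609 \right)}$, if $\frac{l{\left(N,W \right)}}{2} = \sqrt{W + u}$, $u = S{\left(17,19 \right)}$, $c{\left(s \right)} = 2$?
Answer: $157993 + 2 i \sqrt{597} \approx 1.5799 \cdot 10^{5} + 48.867 i$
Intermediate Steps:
$u = 12$
$D{\left(U,n \right)} = \frac{2 + n}{23 + U}$ ($D{\left(U,n \right)} = \frac{n + 2}{U + 23} = \frac{2 + n}{23 + U}$)
$l{\left(N,W \right)} = 2 \sqrt{12 + W}$ ($l{\left(N,W \right)} = 2 \sqrt{W + 12} = 2 \sqrt{12 + W}$)
$157993 + l{\left(D{\left(11,-6 \right)},-609 \right)} = 157993 + 2 \sqrt{12 - 609} = 157993 + 2 \sqrt{-597} = 157993 + 2 i \sqrt{597}$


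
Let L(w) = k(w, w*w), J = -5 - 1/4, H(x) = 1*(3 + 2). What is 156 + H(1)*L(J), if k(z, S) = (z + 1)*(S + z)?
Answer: -20361/64 ≈ -318.14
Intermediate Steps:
H(x) = 5 (H(x) = 1*5 = 5)
J = -21/4 (J = -5 - 1/4 = -21/4 ≈ -5.2500)
k(z, S) = (1 + z)*(S + z)
L(w) = w + w**3 + 2*w**2 (L(w) = w*w + w + w**2 + (w*w)*w = w**2 + w + w**2 + w**2*w = w**2 + w + w**2 + w**3 = w + w**3 + 2*w**2)
156 + H(1)*L(J) = 156 + 5*(-21*(1 + (-21/4)**2 + 2*(-21/4))/4) = 156 + 5*(-21*(1 + 441/16 - 21/2)/4) = 156 + 5*(-21/4*289/16) = 156 + 5*(-6069/64) = 156 - 30345/64 = -20361/64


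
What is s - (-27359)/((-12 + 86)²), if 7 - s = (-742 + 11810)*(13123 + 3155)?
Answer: -986582948613/5476 ≈ -1.8016e+8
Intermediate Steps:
s = -180164897 (s = 7 - (-742 + 11810)*(13123 + 3155) = 7 - 11068*16278 = 7 - 1*180164904 = 7 - 180164904 = -180164897)
s - (-27359)/((-12 + 86)²) = -180164897 - (-27359)/((-12 + 86)²) = -180164897 - (-27359)/(74²) = -180164897 - (-27359)/5476 = -180164897 - 1*(-27359/5476) = -180164897 + 27359/5476 = -986582948613/5476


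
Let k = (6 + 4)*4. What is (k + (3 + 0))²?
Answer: 1849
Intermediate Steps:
k = 40 (k = 10*4 = 40)
(k + (3 + 0))² = (40 + (3 + 0))² = (40 + 3)² = 43² = 1849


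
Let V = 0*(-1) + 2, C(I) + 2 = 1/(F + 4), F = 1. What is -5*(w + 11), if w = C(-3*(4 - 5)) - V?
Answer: -36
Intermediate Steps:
C(I) = -9/5 (C(I) = -2 + 1/(1 + 4) = -2 + 1/5 = -9/5)
V = 2 (V = 0 + 2 = 2)
w = -19/5 (w = -9/5 - 1*2 = -9/5 - 2 = -19/5 ≈ -3.8000)
-5*(w + 11) = -5*(-19/5 + 11) = -5*36/5 = -36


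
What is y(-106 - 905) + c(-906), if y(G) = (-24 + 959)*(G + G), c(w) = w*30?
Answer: -1917750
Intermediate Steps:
c(w) = 30*w
y(G) = 1870*G (y(G) = 935*(2*G) = 1870*G)
y(-106 - 905) + c(-906) = 1870*(-106 - 905) + 30*(-906) = 1870*(-1011) - 27180 = -1890570 - 27180 = -1917750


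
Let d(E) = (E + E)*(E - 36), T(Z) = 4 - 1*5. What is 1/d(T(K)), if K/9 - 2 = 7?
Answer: 1/74 ≈ 0.013514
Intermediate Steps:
K = 81 (K = 18 + 9*7 = 18 + 63 = 81)
T(Z) = -1 (T(Z) = 4 - 5 = -1)
d(E) = 2*E*(-36 + E) (d(E) = (2*E)*(-36 + E) = 2*E*(-36 + E))
1/d(T(K)) = 1/(2*(-1)*(-36 - 1)) = 1/(2*(-1)*(-37)) = 1/74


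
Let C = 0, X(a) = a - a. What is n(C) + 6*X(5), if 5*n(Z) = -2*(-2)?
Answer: 4/5 ≈ 0.80000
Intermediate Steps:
X(a) = 0
n(Z) = 4/5 (n(Z) = (-2*(-2))/5 = (1/5)*4 = 4/5)
n(C) + 6*X(5) = 4/5 + 6*0 = 4/5 + 0 = 4/5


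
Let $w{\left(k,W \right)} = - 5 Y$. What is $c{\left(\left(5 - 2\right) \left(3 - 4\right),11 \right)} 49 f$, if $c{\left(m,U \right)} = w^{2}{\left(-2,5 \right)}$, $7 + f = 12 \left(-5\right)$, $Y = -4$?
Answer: $-1313200$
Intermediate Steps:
$f = -67$ ($f = -7 + 12 \left(-5\right) = -7 - 60 = -67$)
$w{\left(k,W \right)} = 20$ ($w{\left(k,W \right)} = \left(-5\right) \left(-4\right) = 20$)
$c{\left(m,U \right)} = 400$ ($c{\left(m,U \right)} = 20^{2} = 400$)
$c{\left(\left(5 - 2\right) \left(3 - 4\right),11 \right)} 49 f = 400 \cdot 49 \left(-67\right) = 19600 \left(-67\right) = -1313200$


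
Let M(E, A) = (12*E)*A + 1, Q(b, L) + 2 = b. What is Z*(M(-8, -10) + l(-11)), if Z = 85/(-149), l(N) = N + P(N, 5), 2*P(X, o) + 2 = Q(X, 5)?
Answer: -160225/298 ≈ -537.67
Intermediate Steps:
Q(b, L) = -2 + b
P(X, o) = -2 + X/2 (P(X, o) = -1 + (-2 + X)/2 = -1 + (-1 + X/2) = -2 + X/2)
l(N) = -2 + 3*N/2 (l(N) = N + (-2 + N/2) = -2 + 3*N/2)
M(E, A) = 1 + 12*A*E (M(E, A) = 12*A*E + 1 = 1 + 12*A*E)
Z = -85/149 (Z = 85*(-1/149) = -85/149 ≈ -0.57047)
Z*(M(-8, -10) + l(-11)) = -85*((1 + 12*(-10)*(-8)) + (-2 + (3/2)*(-11)))/149 = -85*((1 + 960) + (-2 - 33/2))/149 = -85*(961 - 37/2)/149 = -85/149*1885/2 = -160225/298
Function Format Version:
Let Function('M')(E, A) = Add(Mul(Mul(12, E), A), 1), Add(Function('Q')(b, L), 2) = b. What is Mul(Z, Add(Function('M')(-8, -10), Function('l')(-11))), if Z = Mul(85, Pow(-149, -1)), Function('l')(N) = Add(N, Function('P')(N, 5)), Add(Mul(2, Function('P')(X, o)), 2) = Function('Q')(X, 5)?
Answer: Rational(-160225, 298) ≈ -537.67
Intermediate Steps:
Function('Q')(b, L) = Add(-2, b)
Function('P')(X, o) = Add(-2, Mul(Rational(1, 2), X)) (Function('P')(X, o) = Add(-1, Mul(Rational(1, 2), Add(-2, X))) = Add(-1, Add(-1, Mul(Rational(1, 2), X))) = Add(-2, Mul(Rational(1, 2), X)))
Function('l')(N) = Add(-2, Mul(Rational(3, 2), N)) (Function('l')(N) = Add(N, Add(-2, Mul(Rational(1, 2), N))) = Add(-2, Mul(Rational(3, 2), N)))
Function('M')(E, A) = Add(1, Mul(12, A, E)) (Function('M')(E, A) = Add(Mul(12, A, E), 1) = Add(1, Mul(12, A, E)))
Z = Rational(-85, 149) (Z = Mul(85, Rational(-1, 149)) = Rational(-85, 149) ≈ -0.57047)
Mul(Z, Add(Function('M')(-8, -10), Function('l')(-11))) = Mul(Rational(-85, 149), Add(Add(1, Mul(12, -10, -8)), Add(-2, Mul(Rational(3, 2), -11)))) = Mul(Rational(-85, 149), Add(Add(1, 960), Add(-2, Rational(-33, 2)))) = Mul(Rational(-85, 149), Add(961, Rational(-37, 2))) = Mul(Rational(-85, 149), Rational(1885, 2)) = Rational(-160225, 298)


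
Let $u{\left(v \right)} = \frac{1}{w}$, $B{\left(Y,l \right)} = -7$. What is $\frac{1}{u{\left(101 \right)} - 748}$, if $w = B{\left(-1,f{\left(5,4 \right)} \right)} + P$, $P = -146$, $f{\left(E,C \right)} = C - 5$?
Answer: $- \frac{153}{114445} \approx -0.0013369$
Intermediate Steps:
$f{\left(E,C \right)} = -5 + C$
$w = -153$ ($w = -7 - 146 = -153$)
$u{\left(v \right)} = - \frac{1}{153}$ ($u{\left(v \right)} = \frac{1}{-153} = - \frac{1}{153}$)
$\frac{1}{u{\left(101 \right)} - 748} = \frac{1}{- \frac{1}{153} - 748} = \frac{1}{- \frac{114445}{153}} = - \frac{153}{114445}$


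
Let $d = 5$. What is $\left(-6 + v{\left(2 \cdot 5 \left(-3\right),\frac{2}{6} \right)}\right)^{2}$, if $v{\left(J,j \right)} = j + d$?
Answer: $\frac{4}{9} \approx 0.44444$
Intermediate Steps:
$v{\left(J,j \right)} = 5 + j$ ($v{\left(J,j \right)} = j + 5 = 5 + j$)
$\left(-6 + v{\left(2 \cdot 5 \left(-3\right),\frac{2}{6} \right)}\right)^{2} = \left(-6 + \left(5 + \frac{2}{6}\right)\right)^{2} = \left(-6 + \left(5 + 2 \cdot \frac{1}{6}\right)\right)^{2} = \left(-6 + \left(5 + \frac{1}{3}\right)\right)^{2} = \left(-6 + \frac{16}{3}\right)^{2} = \left(- \frac{2}{3}\right)^{2} = \frac{4}{9}$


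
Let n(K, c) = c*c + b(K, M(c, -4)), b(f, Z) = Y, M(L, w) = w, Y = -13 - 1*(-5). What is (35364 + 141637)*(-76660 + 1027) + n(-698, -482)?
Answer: -13386884317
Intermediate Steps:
Y = -8 (Y = -13 + 5 = -8)
b(f, Z) = -8
n(K, c) = -8 + c**2 (n(K, c) = c*c - 8 = c**2 - 8 = -8 + c**2)
(35364 + 141637)*(-76660 + 1027) + n(-698, -482) = (35364 + 141637)*(-76660 + 1027) + (-8 + (-482)**2) = 177001*(-75633) + (-8 + 232324) = -13387116633 + 232316 = -13386884317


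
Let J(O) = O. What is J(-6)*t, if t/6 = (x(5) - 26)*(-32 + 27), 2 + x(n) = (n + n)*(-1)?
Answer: -6840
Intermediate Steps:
x(n) = -2 - 2*n (x(n) = -2 + (n + n)*(-1) = -2 + (2*n)*(-1) = -2 - 2*n)
t = 1140 (t = 6*(((-2 - 2*5) - 26)*(-32 + 27)) = 6*(((-2 - 10) - 26)*(-5)) = 6*((-12 - 26)*(-5)) = 6*(-38*(-5)) = 6*190 = 1140)
J(-6)*t = -6*1140 = -6840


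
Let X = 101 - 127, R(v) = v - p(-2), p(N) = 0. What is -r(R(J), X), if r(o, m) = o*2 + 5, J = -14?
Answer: 23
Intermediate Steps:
R(v) = v (R(v) = v - 1*0 = v + 0 = v)
X = -26
r(o, m) = 5 + 2*o (r(o, m) = 2*o + 5 = 5 + 2*o)
-r(R(J), X) = -(5 + 2*(-14)) = -(5 - 28) = -1*(-23) = 23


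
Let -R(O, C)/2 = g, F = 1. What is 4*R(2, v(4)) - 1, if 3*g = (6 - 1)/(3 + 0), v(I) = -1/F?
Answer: -49/9 ≈ -5.4444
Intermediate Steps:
v(I) = -1 (v(I) = -1/1 = -1*1 = -1)
g = 5/9 (g = ((6 - 1)/(3 + 0))/3 = (5/3)/3 = (5*(⅓))/3 = (⅓)*(5/3) = 5/9 ≈ 0.55556)
R(O, C) = -10/9 (R(O, C) = -2*5/9 = -10/9)
4*R(2, v(4)) - 1 = 4*(-10/9) - 1 = -40/9 - 1 = -49/9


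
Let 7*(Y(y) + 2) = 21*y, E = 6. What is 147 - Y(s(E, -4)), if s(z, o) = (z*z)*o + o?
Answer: 593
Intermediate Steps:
s(z, o) = o + o*z² (s(z, o) = z²*o + o = o*z² + o = o + o*z²)
Y(y) = -2 + 3*y (Y(y) = -2 + (21*y)/7 = -2 + 3*y)
147 - Y(s(E, -4)) = 147 - (-2 + 3*(-4*(1 + 6²))) = 147 - (-2 + 3*(-4*(1 + 36))) = 147 - (-2 + 3*(-4*37)) = 147 - (-2 + 3*(-148)) = 147 - (-2 - 444) = 147 - 1*(-446) = 147 + 446 = 593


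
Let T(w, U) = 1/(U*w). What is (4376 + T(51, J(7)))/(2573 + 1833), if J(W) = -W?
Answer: 1562231/1572942 ≈ 0.99319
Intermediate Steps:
T(w, U) = 1/(U*w)
(4376 + T(51, J(7)))/(2573 + 1833) = (4376 + 1/(-1*7*51))/(2573 + 1833) = (4376 + (1/51)/(-7))/4406 = (4376 - ⅐*1/51)*(1/4406) = (4376 - 1/357)*(1/4406) = (1562231/357)*(1/4406) = 1562231/1572942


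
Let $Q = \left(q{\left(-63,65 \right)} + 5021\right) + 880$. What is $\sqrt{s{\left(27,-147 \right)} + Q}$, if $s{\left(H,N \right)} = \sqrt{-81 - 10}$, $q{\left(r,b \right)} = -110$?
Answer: $\sqrt{5791 + i \sqrt{91}} \approx 76.099 + 0.0627 i$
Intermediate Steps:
$s{\left(H,N \right)} = i \sqrt{91}$ ($s{\left(H,N \right)} = \sqrt{-91} = i \sqrt{91}$)
$Q = 5791$ ($Q = \left(-110 + 5021\right) + 880 = 4911 + 880 = 5791$)
$\sqrt{s{\left(27,-147 \right)} + Q} = \sqrt{i \sqrt{91} + 5791} = \sqrt{5791 + i \sqrt{91}}$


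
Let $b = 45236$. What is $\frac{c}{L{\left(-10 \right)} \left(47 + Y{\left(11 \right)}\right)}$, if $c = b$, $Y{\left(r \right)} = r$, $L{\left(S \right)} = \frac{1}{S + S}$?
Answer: $- \frac{452360}{29} \approx -15599.0$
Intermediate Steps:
$L{\left(S \right)} = \frac{1}{2 S}$
$c = 45236$
$\frac{c}{L{\left(-10 \right)} \left(47 + Y{\left(11 \right)}\right)} = \frac{45236}{\frac{1}{2 \left(-10\right)} \left(47 + 11\right)} = \frac{45236}{\frac{1}{2} \left(- \frac{1}{10}\right) 58} = \frac{45236}{\left(- \frac{1}{20}\right) 58} = \frac{45236}{- \frac{29}{10}} = 45236 \left(- \frac{10}{29}\right) = - \frac{452360}{29}$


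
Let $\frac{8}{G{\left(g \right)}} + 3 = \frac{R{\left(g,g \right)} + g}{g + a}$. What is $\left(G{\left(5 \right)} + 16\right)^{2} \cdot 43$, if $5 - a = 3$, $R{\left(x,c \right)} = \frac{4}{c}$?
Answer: $\frac{2354508}{361} \approx 6522.2$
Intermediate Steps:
$a = 2$ ($a = 5 - 3 = 2$)
$G{\left(g \right)} = \frac{8}{-3 + \frac{g + \frac{4}{g}}{2 + g}}$ ($G{\left(g \right)} = \frac{8}{-3 + \frac{\frac{4}{g} + g}{g + 2}} = \frac{8}{-3 + \frac{g + \frac{4}{g}}{2 + g}}$)
$\left(G{\left(5 \right)} + 16\right)^{2} \cdot 43 = \left(\left(-4\right) 5 \frac{1}{-2 + 5 \left(3 + 5\right)} \left(2 + 5\right) + 16\right)^{2} \cdot 43 = \left(\left(-4\right) 5 \frac{1}{-2 + 5 \cdot 8} \cdot 7 + 16\right)^{2} \cdot 43 = \left(\left(-4\right) 5 \frac{1}{-2 + 40} \cdot 7 + 16\right)^{2} \cdot 43 = \left(\left(-4\right) 5 \cdot \frac{1}{38} \cdot 7 + 16\right)^{2} \cdot 43 = \left(- \frac{70}{19} + 16\right)^{2} \cdot 43 = \left(\frac{234}{19}\right)^{2} \cdot 43 = \frac{54756}{361} \cdot 43 = \frac{2354508}{361}$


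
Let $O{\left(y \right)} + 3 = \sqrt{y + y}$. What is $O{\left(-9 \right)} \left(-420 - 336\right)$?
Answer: $2268 - 2268 i \sqrt{2} \approx 2268.0 - 3207.4 i$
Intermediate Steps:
$O{\left(y \right)} = -3 + \sqrt{2} \sqrt{y}$ ($O{\left(y \right)} = -3 + \sqrt{y + y} = -3 + \sqrt{2 y} = -3 + \sqrt{2} \sqrt{y}$)
$O{\left(-9 \right)} \left(-420 - 336\right) = \left(-3 + \sqrt{2} \sqrt{-9}\right) \left(-420 - 336\right) = \left(-3 + \sqrt{2} \cdot 3 i\right) \left(-756\right) = \left(-3 + 3 i \sqrt{2}\right) \left(-756\right) = 2268 - 2268 i \sqrt{2}$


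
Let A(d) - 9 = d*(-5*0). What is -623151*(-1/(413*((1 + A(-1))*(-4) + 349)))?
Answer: 207717/42539 ≈ 4.8830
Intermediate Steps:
A(d) = 9 (A(d) = 9 + d*(-5*0) = 9 + d*0 = 9 + 0 = 9)
-623151*(-1/(413*((1 + A(-1))*(-4) + 349))) = -623151*(-1/(413*((1 + 9)*(-4) + 349))) = -623151*(-1/(413*(10*(-4) + 349))) = -623151*(-1/(413*(-40 + 349))) = -623151/(309*(-413)) = -623151/(-127617) = -623151*(-1/127617) = 207717/42539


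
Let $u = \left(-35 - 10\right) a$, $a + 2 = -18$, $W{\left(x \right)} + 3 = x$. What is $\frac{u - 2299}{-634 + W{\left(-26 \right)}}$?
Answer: $\frac{1399}{663} \approx 2.1101$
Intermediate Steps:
$W{\left(x \right)} = -3 + x$
$a = -20$ ($a = -2 - 18 = -20$)
$u = 900$ ($u = \left(-35 - 10\right) \left(-20\right) = \left(-45\right) \left(-20\right) = 900$)
$\frac{u - 2299}{-634 + W{\left(-26 \right)}} = \frac{900 - 2299}{-634 - 29} = - \frac{1399}{-634 - 29} = - \frac{1399}{-663} = \left(-1399\right) \left(- \frac{1}{663}\right) = \frac{1399}{663}$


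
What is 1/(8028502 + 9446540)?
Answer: 1/17475042 ≈ 5.7224e-8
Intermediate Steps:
1/(8028502 + 9446540) = 1/17475042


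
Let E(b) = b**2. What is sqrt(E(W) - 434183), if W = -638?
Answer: I*sqrt(27139) ≈ 164.74*I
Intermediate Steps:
sqrt(E(W) - 434183) = sqrt((-638)**2 - 434183) = sqrt(407044 - 434183) = sqrt(-27139) = I*sqrt(27139)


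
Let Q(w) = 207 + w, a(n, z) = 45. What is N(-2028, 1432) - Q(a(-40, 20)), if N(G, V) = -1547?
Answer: -1799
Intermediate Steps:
N(-2028, 1432) - Q(a(-40, 20)) = -1547 - (207 + 45) = -1547 - 1*252 = -1547 - 252 = -1799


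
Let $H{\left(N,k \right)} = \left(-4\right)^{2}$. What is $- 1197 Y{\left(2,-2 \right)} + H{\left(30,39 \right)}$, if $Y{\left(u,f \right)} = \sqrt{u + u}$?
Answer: $-2378$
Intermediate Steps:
$H{\left(N,k \right)} = 16$
$Y{\left(u,f \right)} = \sqrt{2} \sqrt{u}$ ($Y{\left(u,f \right)} = \sqrt{2 u} = \sqrt{2} \sqrt{u}$)
$- 1197 Y{\left(2,-2 \right)} + H{\left(30,39 \right)} = - 1197 \sqrt{2} \sqrt{2} + 16 = \left(-1197\right) 2 + 16 = -2394 + 16 = -2378$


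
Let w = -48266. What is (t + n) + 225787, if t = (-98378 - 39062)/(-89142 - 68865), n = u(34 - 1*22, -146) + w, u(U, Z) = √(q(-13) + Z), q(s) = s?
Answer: 28049698087/158007 + I*√159 ≈ 1.7752e+5 + 12.61*I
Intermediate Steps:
u(U, Z) = √(-13 + Z)
n = -48266 + I*√159 (n = √(-13 - 146) - 48266 = √(-159) - 48266 = I*√159 - 48266 = -48266 + I*√159 ≈ -48266.0 + 12.61*I)
t = 137440/158007 (t = -137440/(-158007) = -137440*(-1/158007) = 137440/158007 ≈ 0.86983)
(t + n) + 225787 = (137440/158007 + (-48266 + I*√159)) + 225787 = (-7626228422/158007 + I*√159) + 225787 = 28049698087/158007 + I*√159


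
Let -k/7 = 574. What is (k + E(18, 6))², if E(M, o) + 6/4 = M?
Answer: 64048009/4 ≈ 1.6012e+7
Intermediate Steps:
E(M, o) = -3/2 + M
k = -4018 (k = -7*574 = -4018)
(k + E(18, 6))² = (-4018 + (-3/2 + 18))² = (-4018 + 33/2)² = (-8003/2)² = 64048009/4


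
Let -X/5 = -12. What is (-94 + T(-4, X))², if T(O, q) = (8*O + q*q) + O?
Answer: 12040900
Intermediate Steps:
X = 60 (X = -5*(-12) = 60)
T(O, q) = q² + 9*O (T(O, q) = (8*O + q²) + O = (q² + 8*O) + O = q² + 9*O)
(-94 + T(-4, X))² = (-94 + (60² + 9*(-4)))² = (-94 + (3600 - 36))² = (-94 + 3564)² = 3470² = 12040900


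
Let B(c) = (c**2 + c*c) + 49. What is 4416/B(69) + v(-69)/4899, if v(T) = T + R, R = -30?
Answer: 6895485/15629443 ≈ 0.44119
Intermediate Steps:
B(c) = 49 + 2*c**2 (B(c) = (c**2 + c**2) + 49 = 2*c**2 + 49 = 49 + 2*c**2)
v(T) = -30 + T (v(T) = T - 30 = -30 + T)
4416/B(69) + v(-69)/4899 = 4416/(49 + 2*69**2) + (-30 - 69)/4899 = 4416/(49 + 2*4761) - 99*1/4899 = 4416/(49 + 9522) - 33/1633 = 4416/9571 - 33/1633 = 6895485/15629443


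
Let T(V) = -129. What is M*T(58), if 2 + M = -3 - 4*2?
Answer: 1677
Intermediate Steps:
M = -13 (M = -2 + (-3 - 4*2) = -2 + (-3 - 8) = -2 - 11 = -13)
M*T(58) = -13*(-129) = 1677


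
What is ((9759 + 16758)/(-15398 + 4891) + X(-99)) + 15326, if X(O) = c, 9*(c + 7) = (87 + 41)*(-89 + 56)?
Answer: 467996792/31521 ≈ 14847.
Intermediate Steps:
c = -1429/3 (c = -7 + ((87 + 41)*(-89 + 56))/9 = -7 + (128*(-33))/9 = -7 + (⅑)*(-4224) = -7 - 1408/3 = -1429/3 ≈ -476.33)
X(O) = -1429/3
((9759 + 16758)/(-15398 + 4891) + X(-99)) + 15326 = ((9759 + 16758)/(-15398 + 4891) - 1429/3) + 15326 = (26517/(-10507) - 1429/3) + 15326 = (26517*(-1/10507) - 1429/3) + 15326 = (-26517/10507 - 1429/3) + 15326 = -15094054/31521 + 15326 = 467996792/31521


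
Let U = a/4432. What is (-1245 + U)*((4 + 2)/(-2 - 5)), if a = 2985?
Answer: 16544565/15512 ≈ 1066.6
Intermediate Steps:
U = 2985/4432 ≈ 0.67351
(-1245 + U)*((4 + 2)/(-2 - 5)) = (-1245 + 2985/4432)*((4 + 2)/(-2 - 5)) = -16544565/(2216*(-7)) = -16544565*(-1)/(2216*7) = -5514855/4432*(-6/7) = 16544565/15512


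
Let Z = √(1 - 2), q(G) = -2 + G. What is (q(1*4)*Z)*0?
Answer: 0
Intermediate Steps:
Z = I (Z = √(-1) = I ≈ 1.0*I)
(q(1*4)*Z)*0 = ((-2 + 1*4)*I)*0 = ((-2 + 4)*I)*0 = (2*I)*0 = 0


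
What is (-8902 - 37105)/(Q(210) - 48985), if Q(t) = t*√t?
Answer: 450730579/478053845 + 1932294*√210/478053845 ≈ 1.0014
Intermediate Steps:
Q(t) = t^(3/2)
(-8902 - 37105)/(Q(210) - 48985) = (-8902 - 37105)/(210^(3/2) - 48985) = -46007/(210*√210 - 48985) = -46007/(-48985 + 210*√210)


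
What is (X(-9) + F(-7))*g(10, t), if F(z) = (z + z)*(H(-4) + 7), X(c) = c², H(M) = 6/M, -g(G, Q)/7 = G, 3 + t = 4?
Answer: -280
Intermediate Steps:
t = 1 (t = -3 + 4 = 1)
g(G, Q) = -7*G
F(z) = 11*z (F(z) = (z + z)*(6/(-4) + 7) = (2*z)*(6*(-¼) + 7) = (2*z)*(-3/2 + 7) = (2*z)*(11/2) = 11*z)
(X(-9) + F(-7))*g(10, t) = ((-9)² + 11*(-7))*(-7*10) = (81 - 77)*(-70) = 4*(-70) = -280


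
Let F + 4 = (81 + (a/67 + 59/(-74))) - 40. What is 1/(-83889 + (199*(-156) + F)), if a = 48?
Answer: -4958/569654769 ≈ -8.7035e-6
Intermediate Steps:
F = 183045/4958 (F = -4 + ((81 + (48/67 + 59/(-74))) - 40) = -4 + ((81 + (48*(1/67) + 59*(-1/74))) - 40) = -4 + ((81 + (48/67 - 59/74)) - 40) = -4 + ((81 - 401/4958) - 40) = -4 + (401197/4958 - 40) = -4 + 202877/4958 = 183045/4958 ≈ 36.919)
1/(-83889 + (199*(-156) + F)) = 1/(-83889 + (199*(-156) + 183045/4958)) = 1/(-83889 + (-31044 + 183045/4958)) = 1/(-83889 - 153733107/4958) = 1/(-569654769/4958) = -4958/569654769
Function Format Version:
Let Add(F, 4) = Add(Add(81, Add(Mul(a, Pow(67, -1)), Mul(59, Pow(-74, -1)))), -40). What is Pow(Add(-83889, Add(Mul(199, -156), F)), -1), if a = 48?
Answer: Rational(-4958, 569654769) ≈ -8.7035e-6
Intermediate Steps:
F = Rational(183045, 4958) (F = Add(-4, Add(Add(81, Add(Mul(48, Pow(67, -1)), Mul(59, Pow(-74, -1)))), -40)) = Add(-4, Add(Add(81, Add(Mul(48, Rational(1, 67)), Mul(59, Rational(-1, 74)))), -40)) = Add(-4, Add(Add(81, Add(Rational(48, 67), Rational(-59, 74))), -40)) = Add(-4, Add(Add(81, Rational(-401, 4958)), -40)) = Add(-4, Add(Rational(401197, 4958), -40)) = Add(-4, Rational(202877, 4958)) = Rational(183045, 4958) ≈ 36.919)
Pow(Add(-83889, Add(Mul(199, -156), F)), -1) = Pow(Add(-83889, Add(Mul(199, -156), Rational(183045, 4958))), -1) = Pow(Add(-83889, Add(-31044, Rational(183045, 4958))), -1) = Pow(Add(-83889, Rational(-153733107, 4958)), -1) = Pow(Rational(-569654769, 4958), -1) = Rational(-4958, 569654769)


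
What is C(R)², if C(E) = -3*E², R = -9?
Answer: 59049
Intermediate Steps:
C(R)² = (-3*(-9)²)² = (-3*81)² = (-243)² = 59049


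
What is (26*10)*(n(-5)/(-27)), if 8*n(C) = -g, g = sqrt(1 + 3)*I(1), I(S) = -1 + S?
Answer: 0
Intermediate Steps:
g = 0 (g = sqrt(1 + 3)*(-1 + 1) = sqrt(4)*0 = 2*0 = 0)
n(C) = 0 (n(C) = (-1*0)/8 = (1/8)*0 = 0)
(26*10)*(n(-5)/(-27)) = (26*10)*(0/(-27)) = 260*(0*(-1/27)) = 260*0 = 0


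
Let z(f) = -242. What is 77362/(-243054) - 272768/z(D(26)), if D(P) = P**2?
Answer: 16569657967/14704767 ≈ 1126.8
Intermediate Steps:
77362/(-243054) - 272768/z(D(26)) = 77362/(-243054) - 272768/(-242) = 77362*(-1/243054) - 272768*(-1/242) = -38681/121527 + 136384/121 = 16569657967/14704767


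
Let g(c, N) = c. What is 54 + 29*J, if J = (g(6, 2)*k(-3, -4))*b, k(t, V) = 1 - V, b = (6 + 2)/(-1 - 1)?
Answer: -3426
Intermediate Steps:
b = -4 (b = 8/(-2) = 8*(-½) = -4)
J = -120 (J = (6*(1 - 1*(-4)))*(-4) = (6*(1 + 4))*(-4) = (6*5)*(-4) = 30*(-4) = -120)
54 + 29*J = 54 + 29*(-120) = 54 - 3480 = -3426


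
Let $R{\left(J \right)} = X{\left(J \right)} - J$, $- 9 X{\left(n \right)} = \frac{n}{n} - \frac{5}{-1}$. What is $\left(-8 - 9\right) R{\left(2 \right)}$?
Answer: $\frac{136}{3} \approx 45.333$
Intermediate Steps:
$X{\left(n \right)} = - \frac{2}{3}$ ($X{\left(n \right)} = - \frac{\frac{n}{n} - \frac{5}{-1}}{9} = - \frac{1 - -5}{9} = - \frac{1 + 5}{9} = \left(- \frac{1}{9}\right) 6 = - \frac{2}{3}$)
$R{\left(J \right)} = - \frac{2}{3} - J$
$\left(-8 - 9\right) R{\left(2 \right)} = \left(-8 - 9\right) \left(- \frac{2}{3} - 2\right) = - 17 \left(- \frac{2}{3} - 2\right) = \left(-17\right) \left(- \frac{8}{3}\right) = \frac{136}{3}$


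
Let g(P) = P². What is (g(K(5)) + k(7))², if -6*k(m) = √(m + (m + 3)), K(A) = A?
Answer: (150 - √17)²/36 ≈ 591.11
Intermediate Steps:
k(m) = -√(3 + 2*m)/6 (k(m) = -√(m + (m + 3))/6 = -√(m + (3 + m))/6 = -√(3 + 2*m)/6)
(g(K(5)) + k(7))² = (5² - √(3 + 2*7)/6)² = (25 - √(3 + 14)/6)² = (25 - √17/6)²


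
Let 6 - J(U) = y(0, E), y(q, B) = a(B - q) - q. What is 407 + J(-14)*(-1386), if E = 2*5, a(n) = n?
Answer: 5951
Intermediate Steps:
E = 10
y(q, B) = B - 2*q (y(q, B) = (B - q) - q = B - 2*q)
J(U) = -4 (J(U) = 6 - (10 - 2*0) = 6 - (10 + 0) = 6 - 1*10 = 6 - 10 = -4)
407 + J(-14)*(-1386) = 407 - 4*(-1386) = 407 + 5544 = 5951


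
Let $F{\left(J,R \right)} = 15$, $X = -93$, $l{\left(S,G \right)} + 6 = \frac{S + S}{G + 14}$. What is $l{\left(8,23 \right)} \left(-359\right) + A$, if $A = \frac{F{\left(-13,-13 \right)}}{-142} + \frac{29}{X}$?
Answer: $\frac{976432543}{488622} \approx 1998.3$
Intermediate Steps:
$l{\left(S,G \right)} = -6 + \frac{2 S}{14 + G}$ ($l{\left(S,G \right)} = -6 + \frac{S + S}{G + 14} = -6 + \frac{2 S}{14 + G}$)
$A = - \frac{5513}{13206}$ ($A = \frac{15}{-142} + \frac{29}{-93} = 15 \left(- \frac{1}{142}\right) + 29 \left(- \frac{1}{93}\right) = - \frac{15}{142} - \frac{29}{93} = - \frac{5513}{13206} \approx -0.41746$)
$l{\left(8,23 \right)} \left(-359\right) + A = \frac{2 \left(-42 + 8 - 69\right)}{14 + 23} \left(-359\right) - \frac{5513}{13206} = \frac{2 \left(-42 + 8 - 69\right)}{37} \left(-359\right) - \frac{5513}{13206} = 2 \cdot \frac{1}{37} \left(-103\right) \left(-359\right) - \frac{5513}{13206} = \left(- \frac{206}{37}\right) \left(-359\right) - \frac{5513}{13206} = \frac{73954}{37} - \frac{5513}{13206} = \frac{976432543}{488622}$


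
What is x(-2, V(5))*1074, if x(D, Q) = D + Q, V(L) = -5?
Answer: -7518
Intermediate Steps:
x(-2, V(5))*1074 = (-2 - 5)*1074 = -7*1074 = -7518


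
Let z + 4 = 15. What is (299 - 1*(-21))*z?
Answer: 3520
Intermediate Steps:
z = 11 (z = -4 + 15 = 11)
(299 - 1*(-21))*z = (299 - 1*(-21))*11 = (299 + 21)*11 = 320*11 = 3520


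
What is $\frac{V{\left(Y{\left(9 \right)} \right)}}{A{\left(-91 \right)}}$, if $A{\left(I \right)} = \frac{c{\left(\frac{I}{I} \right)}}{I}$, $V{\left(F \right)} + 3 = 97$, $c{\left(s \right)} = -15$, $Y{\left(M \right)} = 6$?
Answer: $\frac{8554}{15} \approx 570.27$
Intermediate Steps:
$V{\left(F \right)} = 94$ ($V{\left(F \right)} = -3 + 97 = 94$)
$A{\left(I \right)} = - \frac{15}{I}$
$\frac{V{\left(Y{\left(9 \right)} \right)}}{A{\left(-91 \right)}} = \frac{94}{\left(-15\right) \frac{1}{-91}} = \frac{94}{\left(-15\right) \left(- \frac{1}{91}\right)} = \frac{94}{\frac{15}{91}} = 94 \cdot \frac{91}{15} = \frac{8554}{15}$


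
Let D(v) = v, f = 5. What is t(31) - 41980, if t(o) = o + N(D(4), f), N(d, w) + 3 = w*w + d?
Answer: -41923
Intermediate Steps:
N(d, w) = -3 + d + w² (N(d, w) = -3 + (w*w + d) = -3 + (w² + d) = -3 + (d + w²) = -3 + d + w²)
t(o) = 26 + o (t(o) = o + (-3 + 4 + 5²) = o + (-3 + 4 + 25) = o + 26 = 26 + o)
t(31) - 41980 = (26 + 31) - 41980 = 57 - 41980 = -41923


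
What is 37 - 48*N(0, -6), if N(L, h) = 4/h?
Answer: 69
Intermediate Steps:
37 - 48*N(0, -6) = 37 - 192/(-6) = 37 - 192*(-1)/6 = 37 - 48*(-2/3) = 37 + 32 = 69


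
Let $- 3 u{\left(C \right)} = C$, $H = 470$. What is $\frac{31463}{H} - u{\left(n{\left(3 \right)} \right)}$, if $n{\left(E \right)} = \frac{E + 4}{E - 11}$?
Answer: $\frac{375911}{5640} \approx 66.651$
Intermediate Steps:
$n{\left(E \right)} = \frac{4 + E}{-11 + E}$
$u{\left(C \right)} = - \frac{C}{3}$
$\frac{31463}{H} - u{\left(n{\left(3 \right)} \right)} = \frac{31463}{470} - - \frac{\frac{1}{-11 + 3} \left(4 + 3\right)}{3} = 31463 \cdot \frac{1}{470} - - \frac{\frac{1}{-8} \cdot 7}{3} = \frac{31463}{470} - - \frac{\left(- \frac{1}{8}\right) 7}{3} = \frac{31463}{470} - \left(- \frac{1}{3}\right) \left(- \frac{7}{8}\right) = \frac{31463}{470} - \frac{7}{24} = \frac{375911}{5640}$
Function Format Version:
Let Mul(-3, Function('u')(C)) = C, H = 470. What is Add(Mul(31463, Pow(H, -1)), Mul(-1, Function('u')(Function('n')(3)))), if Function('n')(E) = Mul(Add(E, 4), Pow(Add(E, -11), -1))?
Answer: Rational(375911, 5640) ≈ 66.651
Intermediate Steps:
Function('n')(E) = Mul(Pow(Add(-11, E), -1), Add(4, E)) (Function('n')(E) = Mul(Add(4, E), Pow(Add(-11, E), -1)) = Mul(Pow(Add(-11, E), -1), Add(4, E)))
Function('u')(C) = Mul(Rational(-1, 3), C)
Add(Mul(31463, Pow(H, -1)), Mul(-1, Function('u')(Function('n')(3)))) = Add(Mul(31463, Pow(470, -1)), Mul(-1, Mul(Rational(-1, 3), Mul(Pow(Add(-11, 3), -1), Add(4, 3))))) = Add(Mul(31463, Rational(1, 470)), Mul(-1, Mul(Rational(-1, 3), Mul(Pow(-8, -1), 7)))) = Add(Rational(31463, 470), Mul(-1, Mul(Rational(-1, 3), Mul(Rational(-1, 8), 7)))) = Add(Rational(31463, 470), Mul(-1, Mul(Rational(-1, 3), Rational(-7, 8)))) = Add(Rational(31463, 470), Mul(-1, Rational(7, 24))) = Add(Rational(31463, 470), Rational(-7, 24)) = Rational(375911, 5640)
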